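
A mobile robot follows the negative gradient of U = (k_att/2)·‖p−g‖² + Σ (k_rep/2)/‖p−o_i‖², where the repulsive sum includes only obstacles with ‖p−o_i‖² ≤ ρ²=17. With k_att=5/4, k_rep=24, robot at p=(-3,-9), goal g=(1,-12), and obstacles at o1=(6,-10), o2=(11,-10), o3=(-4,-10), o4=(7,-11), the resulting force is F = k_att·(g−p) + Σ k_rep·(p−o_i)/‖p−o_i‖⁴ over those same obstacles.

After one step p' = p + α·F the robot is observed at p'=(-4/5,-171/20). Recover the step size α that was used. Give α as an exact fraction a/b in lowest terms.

α = 1/5

F_att = 5/4·(g−p) = 5/4·(4,-3) = (5.0000,-3.7500)
o1: d²=82 > ρ²=17 → inactive
o2: d²=197 > ρ²=17 → inactive
o3: d²=2 ≤ ρ²=17; F_rep = 24·(1,1)/2² = (6.0000,6.0000)
o4: d²=104 > ρ²=17 → inactive
F = F_att + ΣF_rep = (11.0000,2.2500)
Δp = p'−p = (2.2000,0.4500); α = Δx/Fx = (11/5) / (11) = 1/5
check: Δy/Fy = (9/20) / (9/4) = 1/5 ✓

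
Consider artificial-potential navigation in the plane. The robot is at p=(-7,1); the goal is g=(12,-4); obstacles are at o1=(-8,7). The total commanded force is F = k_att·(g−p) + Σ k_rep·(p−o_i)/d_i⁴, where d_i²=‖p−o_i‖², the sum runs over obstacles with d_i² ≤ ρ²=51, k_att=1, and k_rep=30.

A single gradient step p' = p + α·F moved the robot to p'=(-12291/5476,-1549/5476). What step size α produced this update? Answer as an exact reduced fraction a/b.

F_att = 1·(g−p) = 1·(19,-5) = (19.0000,-5.0000)
o1: d²=37 ≤ ρ²=51; F_rep = 30·(1,-6)/37² = (0.0219,-0.1315)
F = F_att + ΣF_rep = (19.0219,-5.1315)
Δp = p'−p = (4.7555,-1.2829); α = Δx/Fx = (26041/5476) / (26041/1369) = 1/4
check: Δy/Fy = (-7025/5476) / (-7025/1369) = 1/4 ✓

α = 1/4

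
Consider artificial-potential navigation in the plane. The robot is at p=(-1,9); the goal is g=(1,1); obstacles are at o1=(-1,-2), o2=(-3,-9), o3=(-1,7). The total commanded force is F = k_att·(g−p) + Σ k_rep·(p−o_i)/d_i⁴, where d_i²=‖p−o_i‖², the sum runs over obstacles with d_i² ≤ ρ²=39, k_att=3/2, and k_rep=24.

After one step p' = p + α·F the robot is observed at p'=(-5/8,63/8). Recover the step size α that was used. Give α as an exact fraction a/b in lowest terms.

F_att = 3/2·(g−p) = 3/2·(2,-8) = (3.0000,-12.0000)
o1: d²=121 > ρ²=39 → inactive
o2: d²=328 > ρ²=39 → inactive
o3: d²=4 ≤ ρ²=39; F_rep = 24·(0,2)/4² = (0.0000,3.0000)
F = F_att + ΣF_rep = (3.0000,-9.0000)
Δp = p'−p = (0.3750,-1.1250); α = Δx/Fx = (3/8) / (3) = 1/8
check: Δy/Fy = (-9/8) / (-9) = 1/8 ✓

α = 1/8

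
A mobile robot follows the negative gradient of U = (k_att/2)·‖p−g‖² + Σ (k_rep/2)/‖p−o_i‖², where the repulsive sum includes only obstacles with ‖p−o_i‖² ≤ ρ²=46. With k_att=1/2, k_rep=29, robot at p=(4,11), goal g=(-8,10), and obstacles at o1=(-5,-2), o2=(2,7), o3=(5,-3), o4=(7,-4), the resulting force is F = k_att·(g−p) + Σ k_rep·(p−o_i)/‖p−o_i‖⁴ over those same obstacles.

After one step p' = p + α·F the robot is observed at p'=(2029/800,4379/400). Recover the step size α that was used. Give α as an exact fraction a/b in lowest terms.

α = 1/4

F_att = 1/2·(g−p) = 1/2·(-12,-1) = (-6.0000,-0.5000)
o1: d²=250 > ρ²=46 → inactive
o2: d²=20 ≤ ρ²=46; F_rep = 29·(2,4)/20² = (0.1450,0.2900)
o3: d²=197 > ρ²=46 → inactive
o4: d²=234 > ρ²=46 → inactive
F = F_att + ΣF_rep = (-5.8550,-0.2100)
Δp = p'−p = (-1.4638,-0.0525); α = Δx/Fx = (-1171/800) / (-1171/200) = 1/4
check: Δy/Fy = (-21/400) / (-21/100) = 1/4 ✓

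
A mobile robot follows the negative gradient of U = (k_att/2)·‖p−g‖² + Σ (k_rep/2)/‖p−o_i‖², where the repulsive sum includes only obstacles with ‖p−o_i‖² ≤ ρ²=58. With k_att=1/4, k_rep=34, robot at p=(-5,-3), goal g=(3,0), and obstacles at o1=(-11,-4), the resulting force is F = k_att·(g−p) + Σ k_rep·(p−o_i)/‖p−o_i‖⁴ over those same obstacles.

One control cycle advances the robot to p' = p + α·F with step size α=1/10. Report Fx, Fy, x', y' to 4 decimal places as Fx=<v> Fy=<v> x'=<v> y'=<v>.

Fx=2.1490 Fy=0.7748 x'=-4.7851 y'=-2.9225

F_att = 1/4·(g−p) = 1/4·(8,3) = (2.0000,0.7500)
o1: d²=37 ≤ ρ²=58; F_rep = 34·(6,1)/37² = (0.1490,0.0248)
F = F_att + ΣF_rep = (2.1490,0.7748)
p' = p + 1/10·F = (-4.7851,-2.9225)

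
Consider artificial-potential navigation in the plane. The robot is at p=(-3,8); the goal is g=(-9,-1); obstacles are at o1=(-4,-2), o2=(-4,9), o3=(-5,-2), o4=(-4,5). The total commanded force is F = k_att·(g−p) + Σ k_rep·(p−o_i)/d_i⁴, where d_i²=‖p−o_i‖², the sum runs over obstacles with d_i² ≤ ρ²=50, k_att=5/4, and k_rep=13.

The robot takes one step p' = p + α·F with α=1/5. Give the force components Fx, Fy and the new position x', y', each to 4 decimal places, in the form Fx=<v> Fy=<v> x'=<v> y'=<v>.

Fx=-4.1200 Fy=-14.1100 x'=-3.8240 y'=5.1780

F_att = 5/4·(g−p) = 5/4·(-6,-9) = (-7.5000,-11.2500)
o1: d²=101 > ρ²=50 → inactive
o2: d²=2 ≤ ρ²=50; F_rep = 13·(1,-1)/2² = (3.2500,-3.2500)
o3: d²=104 > ρ²=50 → inactive
o4: d²=10 ≤ ρ²=50; F_rep = 13·(1,3)/10² = (0.1300,0.3900)
F = F_att + ΣF_rep = (-4.1200,-14.1100)
p' = p + 1/5·F = (-3.8240,5.1780)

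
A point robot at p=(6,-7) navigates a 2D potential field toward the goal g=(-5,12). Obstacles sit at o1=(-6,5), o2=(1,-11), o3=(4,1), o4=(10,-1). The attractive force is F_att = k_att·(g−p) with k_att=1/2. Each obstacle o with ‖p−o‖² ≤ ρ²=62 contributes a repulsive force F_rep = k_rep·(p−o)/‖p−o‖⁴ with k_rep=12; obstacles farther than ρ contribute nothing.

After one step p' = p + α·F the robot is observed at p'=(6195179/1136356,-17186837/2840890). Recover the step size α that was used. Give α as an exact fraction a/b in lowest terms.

α = 1/10

F_att = 1/2·(g−p) = 1/2·(-11,19) = (-5.5000,9.5000)
o1: d²=288 > ρ²=62 → inactive
o2: d²=41 ≤ ρ²=62; F_rep = 12·(5,4)/41² = (0.0357,0.0286)
o3: d²=68 > ρ²=62 → inactive
o4: d²=52 ≤ ρ²=62; F_rep = 12·(-4,-6)/52² = (-0.0178,-0.0266)
F = F_att + ΣF_rep = (-5.4821,9.5019)
Δp = p'−p = (-0.5482,0.9502); α = Δx/Fx = (-622957/1136356) / (-3114785/568178) = 1/10
check: Δy/Fy = (2699393/2840890) / (2699393/284089) = 1/10 ✓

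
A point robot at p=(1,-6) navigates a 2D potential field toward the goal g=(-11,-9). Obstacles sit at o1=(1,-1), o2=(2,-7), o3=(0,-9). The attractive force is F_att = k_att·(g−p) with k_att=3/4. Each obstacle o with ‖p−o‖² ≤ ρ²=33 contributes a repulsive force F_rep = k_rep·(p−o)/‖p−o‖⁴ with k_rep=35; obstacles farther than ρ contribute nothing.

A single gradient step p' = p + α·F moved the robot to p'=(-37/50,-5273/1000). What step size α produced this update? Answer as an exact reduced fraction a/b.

α = 1/10

F_att = 3/4·(g−p) = 3/4·(-12,-3) = (-9.0000,-2.2500)
o1: d²=25 ≤ ρ²=33; F_rep = 35·(0,-5)/25² = (0.0000,-0.2800)
o2: d²=2 ≤ ρ²=33; F_rep = 35·(-1,1)/2² = (-8.7500,8.7500)
o3: d²=10 ≤ ρ²=33; F_rep = 35·(1,3)/10² = (0.3500,1.0500)
F = F_att + ΣF_rep = (-17.4000,7.2700)
Δp = p'−p = (-1.7400,0.7270); α = Δx/Fx = (-87/50) / (-87/5) = 1/10
check: Δy/Fy = (727/1000) / (727/100) = 1/10 ✓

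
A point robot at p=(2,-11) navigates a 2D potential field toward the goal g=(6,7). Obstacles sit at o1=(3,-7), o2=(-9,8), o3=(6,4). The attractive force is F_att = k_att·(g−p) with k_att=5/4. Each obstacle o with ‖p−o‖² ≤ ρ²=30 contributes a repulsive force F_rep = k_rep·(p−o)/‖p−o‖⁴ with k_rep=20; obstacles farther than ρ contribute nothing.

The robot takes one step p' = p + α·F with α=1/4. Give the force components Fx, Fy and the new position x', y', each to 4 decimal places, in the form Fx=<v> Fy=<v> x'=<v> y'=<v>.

Fx=4.9308 Fy=22.2232 x'=3.2327 y'=-5.4442

F_att = 5/4·(g−p) = 5/4·(4,18) = (5.0000,22.5000)
o1: d²=17 ≤ ρ²=30; F_rep = 20·(-1,-4)/17² = (-0.0692,-0.2768)
o2: d²=482 > ρ²=30 → inactive
o3: d²=241 > ρ²=30 → inactive
F = F_att + ΣF_rep = (4.9308,22.2232)
p' = p + 1/4·F = (3.2327,-5.4442)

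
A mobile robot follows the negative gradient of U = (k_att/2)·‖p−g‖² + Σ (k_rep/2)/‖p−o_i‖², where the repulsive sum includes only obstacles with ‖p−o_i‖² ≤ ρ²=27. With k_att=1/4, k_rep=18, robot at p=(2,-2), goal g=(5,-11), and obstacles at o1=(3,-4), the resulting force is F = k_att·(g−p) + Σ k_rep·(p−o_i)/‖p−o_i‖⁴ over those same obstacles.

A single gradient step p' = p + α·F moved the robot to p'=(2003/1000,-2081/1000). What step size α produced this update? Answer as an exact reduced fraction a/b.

α = 1/10

F_att = 1/4·(g−p) = 1/4·(3,-9) = (0.7500,-2.2500)
o1: d²=5 ≤ ρ²=27; F_rep = 18·(-1,2)/5² = (-0.7200,1.4400)
F = F_att + ΣF_rep = (0.0300,-0.8100)
Δp = p'−p = (0.0030,-0.0810); α = Δx/Fx = (3/1000) / (3/100) = 1/10
check: Δy/Fy = (-81/1000) / (-81/100) = 1/10 ✓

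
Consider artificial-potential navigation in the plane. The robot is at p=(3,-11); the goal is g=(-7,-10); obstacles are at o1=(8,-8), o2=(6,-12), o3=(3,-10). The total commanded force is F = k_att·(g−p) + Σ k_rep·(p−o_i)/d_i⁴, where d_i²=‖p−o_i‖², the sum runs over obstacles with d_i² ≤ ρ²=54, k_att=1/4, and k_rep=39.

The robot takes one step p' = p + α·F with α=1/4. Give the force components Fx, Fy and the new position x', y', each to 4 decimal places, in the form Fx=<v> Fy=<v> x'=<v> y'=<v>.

Fx=-3.8387 Fy=-38.4612 x'=2.0403 y'=-20.6153

F_att = 1/4·(g−p) = 1/4·(-10,1) = (-2.5000,0.2500)
o1: d²=34 ≤ ρ²=54; F_rep = 39·(-5,-3)/34² = (-0.1687,-0.1012)
o2: d²=10 ≤ ρ²=54; F_rep = 39·(-3,1)/10² = (-1.1700,0.3900)
o3: d²=1 ≤ ρ²=54; F_rep = 39·(0,-1)/1² = (0.0000,-39.0000)
F = F_att + ΣF_rep = (-3.8387,-38.4612)
p' = p + 1/4·F = (2.0403,-20.6153)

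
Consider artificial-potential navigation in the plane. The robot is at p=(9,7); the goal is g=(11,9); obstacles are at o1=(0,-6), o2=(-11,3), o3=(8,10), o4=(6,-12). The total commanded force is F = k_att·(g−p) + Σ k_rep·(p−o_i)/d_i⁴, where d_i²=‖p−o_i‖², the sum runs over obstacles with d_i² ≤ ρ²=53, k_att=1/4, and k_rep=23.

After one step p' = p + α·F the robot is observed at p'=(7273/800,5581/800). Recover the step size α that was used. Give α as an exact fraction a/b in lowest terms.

F_att = 1/4·(g−p) = 1/4·(2,2) = (0.5000,0.5000)
o1: d²=250 > ρ²=53 → inactive
o2: d²=416 > ρ²=53 → inactive
o3: d²=10 ≤ ρ²=53; F_rep = 23·(1,-3)/10² = (0.2300,-0.6900)
o4: d²=370 > ρ²=53 → inactive
F = F_att + ΣF_rep = (0.7300,-0.1900)
Δp = p'−p = (0.0912,-0.0238); α = Δx/Fx = (73/800) / (73/100) = 1/8
check: Δy/Fy = (-19/800) / (-19/100) = 1/8 ✓

α = 1/8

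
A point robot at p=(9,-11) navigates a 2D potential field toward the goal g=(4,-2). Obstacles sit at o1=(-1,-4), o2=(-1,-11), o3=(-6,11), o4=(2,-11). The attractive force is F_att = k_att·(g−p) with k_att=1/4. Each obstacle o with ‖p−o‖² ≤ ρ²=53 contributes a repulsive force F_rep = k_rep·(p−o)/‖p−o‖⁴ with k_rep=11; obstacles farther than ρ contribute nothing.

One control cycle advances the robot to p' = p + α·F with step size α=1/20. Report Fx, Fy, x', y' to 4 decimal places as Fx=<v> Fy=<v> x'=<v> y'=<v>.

Fx=-1.2179 Fy=2.2500 x'=8.9391 y'=-10.8875

F_att = 1/4·(g−p) = 1/4·(-5,9) = (-1.2500,2.2500)
o1: d²=149 > ρ²=53 → inactive
o2: d²=100 > ρ²=53 → inactive
o3: d²=709 > ρ²=53 → inactive
o4: d²=49 ≤ ρ²=53; F_rep = 11·(7,0)/49² = (0.0321,0.0000)
F = F_att + ΣF_rep = (-1.2179,2.2500)
p' = p + 1/20·F = (8.9391,-10.8875)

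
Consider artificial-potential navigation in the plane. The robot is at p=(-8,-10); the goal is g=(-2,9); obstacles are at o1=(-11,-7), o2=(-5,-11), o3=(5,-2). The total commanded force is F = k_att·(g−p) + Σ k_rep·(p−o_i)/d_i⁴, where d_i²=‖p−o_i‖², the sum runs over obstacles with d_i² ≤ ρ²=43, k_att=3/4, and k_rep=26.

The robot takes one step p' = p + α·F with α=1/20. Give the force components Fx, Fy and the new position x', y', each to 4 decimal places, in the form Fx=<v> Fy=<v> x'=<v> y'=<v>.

Fx=3.9607 Fy=14.2693 x'=-7.8020 y'=-9.2865

F_att = 3/4·(g−p) = 3/4·(6,19) = (4.5000,14.2500)
o1: d²=18 ≤ ρ²=43; F_rep = 26·(3,-3)/18² = (0.2407,-0.2407)
o2: d²=10 ≤ ρ²=43; F_rep = 26·(-3,1)/10² = (-0.7800,0.2600)
o3: d²=233 > ρ²=43 → inactive
F = F_att + ΣF_rep = (3.9607,14.2693)
p' = p + 1/20·F = (-7.8020,-9.2865)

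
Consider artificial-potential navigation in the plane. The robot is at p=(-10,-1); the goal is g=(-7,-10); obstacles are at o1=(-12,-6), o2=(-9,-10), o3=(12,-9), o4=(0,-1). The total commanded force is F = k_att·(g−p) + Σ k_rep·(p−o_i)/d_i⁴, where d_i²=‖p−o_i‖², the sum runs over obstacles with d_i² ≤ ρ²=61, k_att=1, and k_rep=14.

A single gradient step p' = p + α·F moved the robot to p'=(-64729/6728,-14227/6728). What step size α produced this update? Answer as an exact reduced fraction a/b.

F_att = 1·(g−p) = 1·(3,-9) = (3.0000,-9.0000)
o1: d²=29 ≤ ρ²=61; F_rep = 14·(2,5)/29² = (0.0333,0.0832)
o2: d²=82 > ρ²=61 → inactive
o3: d²=548 > ρ²=61 → inactive
o4: d²=100 > ρ²=61 → inactive
F = F_att + ΣF_rep = (3.0333,-8.9168)
Δp = p'−p = (0.3792,-1.1146); α = Δx/Fx = (2551/6728) / (2551/841) = 1/8
check: Δy/Fy = (-7499/6728) / (-7499/841) = 1/8 ✓

α = 1/8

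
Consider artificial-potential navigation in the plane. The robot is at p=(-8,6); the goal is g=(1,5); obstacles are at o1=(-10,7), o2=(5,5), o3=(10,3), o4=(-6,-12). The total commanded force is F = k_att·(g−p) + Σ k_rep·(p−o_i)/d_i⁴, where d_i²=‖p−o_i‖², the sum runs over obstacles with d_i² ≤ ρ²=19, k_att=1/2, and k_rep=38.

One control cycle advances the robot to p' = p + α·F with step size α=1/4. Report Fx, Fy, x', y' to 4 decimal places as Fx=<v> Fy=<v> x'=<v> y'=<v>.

F_att = 1/2·(g−p) = 1/2·(9,-1) = (4.5000,-0.5000)
o1: d²=5 ≤ ρ²=19; F_rep = 38·(2,-1)/5² = (3.0400,-1.5200)
o2: d²=170 > ρ²=19 → inactive
o3: d²=333 > ρ²=19 → inactive
o4: d²=328 > ρ²=19 → inactive
F = F_att + ΣF_rep = (7.5400,-2.0200)
p' = p + 1/4·F = (-6.1150,5.4950)

Fx=7.5400 Fy=-2.0200 x'=-6.1150 y'=5.4950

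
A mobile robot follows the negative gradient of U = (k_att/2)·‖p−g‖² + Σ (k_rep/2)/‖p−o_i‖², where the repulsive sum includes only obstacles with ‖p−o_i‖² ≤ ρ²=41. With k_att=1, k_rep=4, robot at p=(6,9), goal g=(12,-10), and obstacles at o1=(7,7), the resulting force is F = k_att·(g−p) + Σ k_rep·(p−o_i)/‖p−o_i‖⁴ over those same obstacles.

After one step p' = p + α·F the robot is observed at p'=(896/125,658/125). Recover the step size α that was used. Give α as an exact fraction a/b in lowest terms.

α = 1/5

F_att = 1·(g−p) = 1·(6,-19) = (6.0000,-19.0000)
o1: d²=5 ≤ ρ²=41; F_rep = 4·(-1,2)/5² = (-0.1600,0.3200)
F = F_att + ΣF_rep = (5.8400,-18.6800)
Δp = p'−p = (1.1680,-3.7360); α = Δx/Fx = (146/125) / (146/25) = 1/5
check: Δy/Fy = (-467/125) / (-467/25) = 1/5 ✓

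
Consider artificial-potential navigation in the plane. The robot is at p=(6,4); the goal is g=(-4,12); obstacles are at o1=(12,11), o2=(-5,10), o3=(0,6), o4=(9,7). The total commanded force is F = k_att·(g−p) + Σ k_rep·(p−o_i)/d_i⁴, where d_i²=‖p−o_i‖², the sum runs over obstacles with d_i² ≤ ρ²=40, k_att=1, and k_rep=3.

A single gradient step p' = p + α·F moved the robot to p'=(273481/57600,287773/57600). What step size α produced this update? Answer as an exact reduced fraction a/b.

F_att = 1·(g−p) = 1·(-10,8) = (-10.0000,8.0000)
o1: d²=85 > ρ²=40 → inactive
o2: d²=157 > ρ²=40 → inactive
o3: d²=40 ≤ ρ²=40; F_rep = 3·(6,-2)/40² = (0.0112,-0.0037)
o4: d²=18 ≤ ρ²=40; F_rep = 3·(-3,-3)/18² = (-0.0278,-0.0278)
F = F_att + ΣF_rep = (-10.0165,7.9685)
Δp = p'−p = (-1.2521,0.9961); α = Δx/Fx = (-72119/57600) / (-72119/7200) = 1/8
check: Δy/Fy = (57373/57600) / (57373/7200) = 1/8 ✓

α = 1/8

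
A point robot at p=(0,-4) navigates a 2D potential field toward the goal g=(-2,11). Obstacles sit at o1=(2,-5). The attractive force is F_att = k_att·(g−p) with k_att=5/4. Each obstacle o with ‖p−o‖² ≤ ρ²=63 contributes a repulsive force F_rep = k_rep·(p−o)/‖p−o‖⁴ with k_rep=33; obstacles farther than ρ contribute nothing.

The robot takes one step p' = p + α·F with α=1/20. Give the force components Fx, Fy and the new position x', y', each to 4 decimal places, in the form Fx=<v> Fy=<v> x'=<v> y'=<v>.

F_att = 5/4·(g−p) = 5/4·(-2,15) = (-2.5000,18.7500)
o1: d²=5 ≤ ρ²=63; F_rep = 33·(-2,1)/5² = (-2.6400,1.3200)
F = F_att + ΣF_rep = (-5.1400,20.0700)
p' = p + 1/20·F = (-0.2570,-2.9965)

Fx=-5.1400 Fy=20.0700 x'=-0.2570 y'=-2.9965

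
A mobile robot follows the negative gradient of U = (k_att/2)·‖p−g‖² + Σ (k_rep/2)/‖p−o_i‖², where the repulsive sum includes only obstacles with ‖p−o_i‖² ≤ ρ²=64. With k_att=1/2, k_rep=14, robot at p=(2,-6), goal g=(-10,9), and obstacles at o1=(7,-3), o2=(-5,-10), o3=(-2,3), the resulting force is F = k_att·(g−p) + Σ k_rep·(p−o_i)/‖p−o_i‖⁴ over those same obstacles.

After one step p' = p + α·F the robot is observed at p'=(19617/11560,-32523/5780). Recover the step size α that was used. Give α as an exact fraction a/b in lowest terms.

F_att = 1/2·(g−p) = 1/2·(-12,15) = (-6.0000,7.5000)
o1: d²=34 ≤ ρ²=64; F_rep = 14·(-5,-3)/34² = (-0.0606,-0.0363)
o2: d²=65 > ρ²=64 → inactive
o3: d²=97 > ρ²=64 → inactive
F = F_att + ΣF_rep = (-6.0606,7.4637)
Δp = p'−p = (-0.3030,0.3732); α = Δx/Fx = (-3503/11560) / (-3503/578) = 1/20
check: Δy/Fy = (2157/5780) / (2157/289) = 1/20 ✓

α = 1/20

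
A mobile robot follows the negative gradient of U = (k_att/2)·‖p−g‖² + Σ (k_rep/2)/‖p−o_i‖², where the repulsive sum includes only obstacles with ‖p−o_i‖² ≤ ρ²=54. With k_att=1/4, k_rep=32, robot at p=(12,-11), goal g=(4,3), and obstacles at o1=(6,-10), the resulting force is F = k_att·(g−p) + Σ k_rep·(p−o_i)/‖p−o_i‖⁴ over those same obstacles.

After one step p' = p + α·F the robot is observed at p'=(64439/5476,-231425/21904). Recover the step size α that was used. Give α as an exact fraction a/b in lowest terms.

F_att = 1/4·(g−p) = 1/4·(-8,14) = (-2.0000,3.5000)
o1: d²=37 ≤ ρ²=54; F_rep = 32·(6,-1)/37² = (0.1402,-0.0234)
F = F_att + ΣF_rep = (-1.8598,3.4766)
Δp = p'−p = (-0.2325,0.4346); α = Δx/Fx = (-1273/5476) / (-2546/1369) = 1/8
check: Δy/Fy = (9519/21904) / (9519/2738) = 1/8 ✓

α = 1/8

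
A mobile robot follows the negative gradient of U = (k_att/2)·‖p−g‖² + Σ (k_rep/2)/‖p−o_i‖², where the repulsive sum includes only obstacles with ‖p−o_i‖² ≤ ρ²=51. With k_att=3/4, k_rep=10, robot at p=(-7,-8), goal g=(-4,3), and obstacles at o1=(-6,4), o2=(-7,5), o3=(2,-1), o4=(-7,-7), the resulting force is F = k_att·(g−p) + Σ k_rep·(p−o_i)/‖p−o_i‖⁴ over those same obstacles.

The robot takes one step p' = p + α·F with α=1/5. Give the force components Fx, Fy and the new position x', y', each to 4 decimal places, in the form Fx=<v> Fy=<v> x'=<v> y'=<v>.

F_att = 3/4·(g−p) = 3/4·(3,11) = (2.2500,8.2500)
o1: d²=145 > ρ²=51 → inactive
o2: d²=169 > ρ²=51 → inactive
o3: d²=130 > ρ²=51 → inactive
o4: d²=1 ≤ ρ²=51; F_rep = 10·(0,-1)/1² = (0.0000,-10.0000)
F = F_att + ΣF_rep = (2.2500,-1.7500)
p' = p + 1/5·F = (-6.5500,-8.3500)

Fx=2.2500 Fy=-1.7500 x'=-6.5500 y'=-8.3500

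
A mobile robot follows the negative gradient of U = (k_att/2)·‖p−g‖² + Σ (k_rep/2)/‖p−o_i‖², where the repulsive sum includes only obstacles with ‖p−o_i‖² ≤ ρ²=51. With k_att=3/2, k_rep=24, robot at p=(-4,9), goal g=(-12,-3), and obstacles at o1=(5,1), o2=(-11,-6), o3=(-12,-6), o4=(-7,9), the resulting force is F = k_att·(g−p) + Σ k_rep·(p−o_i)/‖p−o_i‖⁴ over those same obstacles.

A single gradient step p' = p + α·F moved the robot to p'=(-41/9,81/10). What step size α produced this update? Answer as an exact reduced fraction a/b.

α = 1/20

F_att = 3/2·(g−p) = 3/2·(-8,-12) = (-12.0000,-18.0000)
o1: d²=145 > ρ²=51 → inactive
o2: d²=274 > ρ²=51 → inactive
o3: d²=289 > ρ²=51 → inactive
o4: d²=9 ≤ ρ²=51; F_rep = 24·(3,0)/9² = (0.8889,0.0000)
F = F_att + ΣF_rep = (-11.1111,-18.0000)
Δp = p'−p = (-0.5556,-0.9000); α = Δx/Fx = (-5/9) / (-100/9) = 1/20
check: Δy/Fy = (-9/10) / (-18) = 1/20 ✓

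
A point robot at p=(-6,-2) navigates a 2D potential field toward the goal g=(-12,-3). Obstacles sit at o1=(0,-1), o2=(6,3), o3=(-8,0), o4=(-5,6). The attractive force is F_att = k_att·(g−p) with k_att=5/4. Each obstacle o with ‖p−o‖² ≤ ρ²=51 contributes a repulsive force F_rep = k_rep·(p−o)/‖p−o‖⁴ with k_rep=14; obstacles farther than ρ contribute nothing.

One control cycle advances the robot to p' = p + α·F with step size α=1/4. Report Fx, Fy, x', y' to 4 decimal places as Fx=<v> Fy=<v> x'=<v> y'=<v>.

Fx=-7.1239 Fy=-1.6977 x'=-7.7810 y'=-2.4244

F_att = 5/4·(g−p) = 5/4·(-6,-1) = (-7.5000,-1.2500)
o1: d²=37 ≤ ρ²=51; F_rep = 14·(-6,-1)/37² = (-0.0614,-0.0102)
o2: d²=169 > ρ²=51 → inactive
o3: d²=8 ≤ ρ²=51; F_rep = 14·(2,-2)/8² = (0.4375,-0.4375)
o4: d²=65 > ρ²=51 → inactive
F = F_att + ΣF_rep = (-7.1239,-1.6977)
p' = p + 1/4·F = (-7.7810,-2.4244)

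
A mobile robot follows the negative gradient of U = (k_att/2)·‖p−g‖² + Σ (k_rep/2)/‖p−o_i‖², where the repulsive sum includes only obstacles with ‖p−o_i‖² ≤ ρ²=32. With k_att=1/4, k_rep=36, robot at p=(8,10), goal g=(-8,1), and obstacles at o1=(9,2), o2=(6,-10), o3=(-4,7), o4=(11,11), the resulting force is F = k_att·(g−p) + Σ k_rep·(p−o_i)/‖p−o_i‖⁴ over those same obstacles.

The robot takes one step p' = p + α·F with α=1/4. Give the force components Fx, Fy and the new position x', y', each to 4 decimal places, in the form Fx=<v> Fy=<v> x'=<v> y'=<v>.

Fx=-5.0800 Fy=-2.6100 x'=6.7300 y'=9.3475

F_att = 1/4·(g−p) = 1/4·(-16,-9) = (-4.0000,-2.2500)
o1: d²=65 > ρ²=32 → inactive
o2: d²=404 > ρ²=32 → inactive
o3: d²=153 > ρ²=32 → inactive
o4: d²=10 ≤ ρ²=32; F_rep = 36·(-3,-1)/10² = (-1.0800,-0.3600)
F = F_att + ΣF_rep = (-5.0800,-2.6100)
p' = p + 1/4·F = (6.7300,9.3475)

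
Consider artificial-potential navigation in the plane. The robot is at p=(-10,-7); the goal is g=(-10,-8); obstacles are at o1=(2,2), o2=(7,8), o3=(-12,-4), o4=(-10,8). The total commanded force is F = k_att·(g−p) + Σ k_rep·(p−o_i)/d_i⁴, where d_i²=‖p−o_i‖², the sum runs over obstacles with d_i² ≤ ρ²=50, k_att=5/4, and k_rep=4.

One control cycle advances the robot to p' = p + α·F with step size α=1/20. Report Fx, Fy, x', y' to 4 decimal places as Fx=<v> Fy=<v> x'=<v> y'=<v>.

F_att = 5/4·(g−p) = 5/4·(0,-1) = (0.0000,-1.2500)
o1: d²=225 > ρ²=50 → inactive
o2: d²=514 > ρ²=50 → inactive
o3: d²=13 ≤ ρ²=50; F_rep = 4·(2,-3)/13² = (0.0473,-0.0710)
o4: d²=225 > ρ²=50 → inactive
F = F_att + ΣF_rep = (0.0473,-1.3210)
p' = p + 1/20·F = (-9.9976,-7.0661)

Fx=0.0473 Fy=-1.3210 x'=-9.9976 y'=-7.0661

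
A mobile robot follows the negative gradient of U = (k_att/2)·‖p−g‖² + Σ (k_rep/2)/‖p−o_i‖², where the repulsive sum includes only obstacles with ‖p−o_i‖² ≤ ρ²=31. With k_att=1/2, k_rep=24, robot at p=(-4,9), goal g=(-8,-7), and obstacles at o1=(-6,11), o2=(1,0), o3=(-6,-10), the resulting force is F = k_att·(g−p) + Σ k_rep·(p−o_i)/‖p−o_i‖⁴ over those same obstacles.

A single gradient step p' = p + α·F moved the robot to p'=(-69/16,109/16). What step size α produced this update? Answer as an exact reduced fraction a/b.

F_att = 1/2·(g−p) = 1/2·(-4,-16) = (-2.0000,-8.0000)
o1: d²=8 ≤ ρ²=31; F_rep = 24·(2,-2)/8² = (0.7500,-0.7500)
o2: d²=106 > ρ²=31 → inactive
o3: d²=365 > ρ²=31 → inactive
F = F_att + ΣF_rep = (-1.2500,-8.7500)
Δp = p'−p = (-0.3125,-2.1875); α = Δx/Fx = (-5/16) / (-5/4) = 1/4
check: Δy/Fy = (-35/16) / (-35/4) = 1/4 ✓

α = 1/4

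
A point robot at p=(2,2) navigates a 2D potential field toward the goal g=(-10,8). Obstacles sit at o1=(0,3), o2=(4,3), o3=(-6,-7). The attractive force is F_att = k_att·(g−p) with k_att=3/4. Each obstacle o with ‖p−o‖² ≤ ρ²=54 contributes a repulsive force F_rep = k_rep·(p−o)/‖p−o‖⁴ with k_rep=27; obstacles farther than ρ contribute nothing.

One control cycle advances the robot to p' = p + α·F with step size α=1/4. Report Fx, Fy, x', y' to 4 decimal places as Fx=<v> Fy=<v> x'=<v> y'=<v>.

Fx=-9.0000 Fy=2.3400 x'=-0.2500 y'=2.5850

F_att = 3/4·(g−p) = 3/4·(-12,6) = (-9.0000,4.5000)
o1: d²=5 ≤ ρ²=54; F_rep = 27·(2,-1)/5² = (2.1600,-1.0800)
o2: d²=5 ≤ ρ²=54; F_rep = 27·(-2,-1)/5² = (-2.1600,-1.0800)
o3: d²=145 > ρ²=54 → inactive
F = F_att + ΣF_rep = (-9.0000,2.3400)
p' = p + 1/4·F = (-0.2500,2.5850)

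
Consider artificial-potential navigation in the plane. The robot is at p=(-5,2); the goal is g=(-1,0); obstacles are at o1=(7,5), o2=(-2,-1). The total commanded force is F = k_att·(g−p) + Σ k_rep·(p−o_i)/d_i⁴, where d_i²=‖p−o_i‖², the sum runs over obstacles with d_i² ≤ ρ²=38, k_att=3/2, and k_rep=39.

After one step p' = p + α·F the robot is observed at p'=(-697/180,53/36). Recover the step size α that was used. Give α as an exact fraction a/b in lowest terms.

α = 1/5

F_att = 3/2·(g−p) = 3/2·(4,-2) = (6.0000,-3.0000)
o1: d²=153 > ρ²=38 → inactive
o2: d²=18 ≤ ρ²=38; F_rep = 39·(-3,3)/18² = (-0.3611,0.3611)
F = F_att + ΣF_rep = (5.6389,-2.6389)
Δp = p'−p = (1.1278,-0.5278); α = Δx/Fx = (203/180) / (203/36) = 1/5
check: Δy/Fy = (-19/36) / (-95/36) = 1/5 ✓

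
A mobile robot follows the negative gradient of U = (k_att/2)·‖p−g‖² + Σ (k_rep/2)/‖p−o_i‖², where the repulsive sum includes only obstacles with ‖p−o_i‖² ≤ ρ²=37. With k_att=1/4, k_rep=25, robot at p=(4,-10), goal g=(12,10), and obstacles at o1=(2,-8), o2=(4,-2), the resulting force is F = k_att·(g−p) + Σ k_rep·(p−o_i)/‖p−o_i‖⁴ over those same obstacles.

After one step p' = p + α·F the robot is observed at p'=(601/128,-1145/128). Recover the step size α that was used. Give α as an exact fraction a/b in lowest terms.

F_att = 1/4·(g−p) = 1/4·(8,20) = (2.0000,5.0000)
o1: d²=8 ≤ ρ²=37; F_rep = 25·(2,-2)/8² = (0.7812,-0.7812)
o2: d²=64 > ρ²=37 → inactive
F = F_att + ΣF_rep = (2.7812,4.2188)
Δp = p'−p = (0.6953,1.0547); α = Δx/Fx = (89/128) / (89/32) = 1/4
check: Δy/Fy = (135/128) / (135/32) = 1/4 ✓

α = 1/4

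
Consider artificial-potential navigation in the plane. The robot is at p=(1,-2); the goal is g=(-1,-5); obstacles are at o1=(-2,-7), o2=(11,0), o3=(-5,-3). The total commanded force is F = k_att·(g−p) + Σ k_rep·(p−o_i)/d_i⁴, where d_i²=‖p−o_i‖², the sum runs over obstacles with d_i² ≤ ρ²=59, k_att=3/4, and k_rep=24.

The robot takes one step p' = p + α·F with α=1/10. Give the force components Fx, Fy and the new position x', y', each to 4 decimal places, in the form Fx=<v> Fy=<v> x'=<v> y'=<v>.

Fx=-1.3325 Fy=-2.1287 x'=0.8667 y'=-2.2129

F_att = 3/4·(g−p) = 3/4·(-2,-3) = (-1.5000,-2.2500)
o1: d²=34 ≤ ρ²=59; F_rep = 24·(3,5)/34² = (0.0623,0.1038)
o2: d²=104 > ρ²=59 → inactive
o3: d²=37 ≤ ρ²=59; F_rep = 24·(6,1)/37² = (0.1052,0.0175)
F = F_att + ΣF_rep = (-1.3325,-2.1287)
p' = p + 1/10·F = (0.8667,-2.2129)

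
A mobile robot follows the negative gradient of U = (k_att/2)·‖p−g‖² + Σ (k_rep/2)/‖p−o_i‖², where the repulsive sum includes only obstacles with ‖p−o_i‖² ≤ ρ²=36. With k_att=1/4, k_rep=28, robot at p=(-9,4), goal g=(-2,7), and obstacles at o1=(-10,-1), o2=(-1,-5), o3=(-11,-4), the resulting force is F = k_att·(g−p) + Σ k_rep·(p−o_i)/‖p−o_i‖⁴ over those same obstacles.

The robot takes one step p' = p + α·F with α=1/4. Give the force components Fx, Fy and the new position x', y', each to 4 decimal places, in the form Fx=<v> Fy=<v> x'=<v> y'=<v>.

F_att = 1/4·(g−p) = 1/4·(7,3) = (1.7500,0.7500)
o1: d²=26 ≤ ρ²=36; F_rep = 28·(1,5)/26² = (0.0414,0.2071)
o2: d²=145 > ρ²=36 → inactive
o3: d²=68 > ρ²=36 → inactive
F = F_att + ΣF_rep = (1.7914,0.9571)
p' = p + 1/4·F = (-8.5521,4.2393)

Fx=1.7914 Fy=0.9571 x'=-8.5521 y'=4.2393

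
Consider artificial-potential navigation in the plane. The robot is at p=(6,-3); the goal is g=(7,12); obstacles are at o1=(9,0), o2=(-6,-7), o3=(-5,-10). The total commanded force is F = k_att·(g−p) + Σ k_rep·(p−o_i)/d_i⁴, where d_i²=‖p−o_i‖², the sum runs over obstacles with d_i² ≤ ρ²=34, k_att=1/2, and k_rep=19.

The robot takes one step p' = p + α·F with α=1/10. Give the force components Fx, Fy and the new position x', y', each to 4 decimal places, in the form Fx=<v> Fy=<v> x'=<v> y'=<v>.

F_att = 1/2·(g−p) = 1/2·(1,15) = (0.5000,7.5000)
o1: d²=18 ≤ ρ²=34; F_rep = 19·(-3,-3)/18² = (-0.1759,-0.1759)
o2: d²=160 > ρ²=34 → inactive
o3: d²=170 > ρ²=34 → inactive
F = F_att + ΣF_rep = (0.3241,7.3241)
p' = p + 1/10·F = (6.0324,-2.2676)

Fx=0.3241 Fy=7.3241 x'=6.0324 y'=-2.2676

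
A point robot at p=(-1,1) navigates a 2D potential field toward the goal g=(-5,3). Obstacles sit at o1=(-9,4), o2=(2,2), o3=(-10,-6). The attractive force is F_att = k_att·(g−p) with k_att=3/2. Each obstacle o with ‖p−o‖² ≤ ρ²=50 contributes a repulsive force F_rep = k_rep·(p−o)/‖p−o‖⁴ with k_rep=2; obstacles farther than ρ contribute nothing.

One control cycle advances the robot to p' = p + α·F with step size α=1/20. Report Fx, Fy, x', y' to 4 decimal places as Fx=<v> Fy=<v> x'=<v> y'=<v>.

Fx=-6.0600 Fy=2.9800 x'=-1.3030 y'=1.1490

F_att = 3/2·(g−p) = 3/2·(-4,2) = (-6.0000,3.0000)
o1: d²=73 > ρ²=50 → inactive
o2: d²=10 ≤ ρ²=50; F_rep = 2·(-3,-1)/10² = (-0.0600,-0.0200)
o3: d²=130 > ρ²=50 → inactive
F = F_att + ΣF_rep = (-6.0600,2.9800)
p' = p + 1/20·F = (-1.3030,1.1490)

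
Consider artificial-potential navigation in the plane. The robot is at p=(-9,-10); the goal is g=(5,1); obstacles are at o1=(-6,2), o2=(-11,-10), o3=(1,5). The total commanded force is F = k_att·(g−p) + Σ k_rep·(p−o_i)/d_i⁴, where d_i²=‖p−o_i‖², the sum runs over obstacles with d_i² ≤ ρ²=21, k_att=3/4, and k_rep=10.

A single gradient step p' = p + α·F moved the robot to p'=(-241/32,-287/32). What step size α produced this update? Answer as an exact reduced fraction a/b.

α = 1/8

F_att = 3/4·(g−p) = 3/4·(14,11) = (10.5000,8.2500)
o1: d²=153 > ρ²=21 → inactive
o2: d²=4 ≤ ρ²=21; F_rep = 10·(2,0)/4² = (1.2500,0.0000)
o3: d²=325 > ρ²=21 → inactive
F = F_att + ΣF_rep = (11.7500,8.2500)
Δp = p'−p = (1.4688,1.0312); α = Δx/Fx = (47/32) / (47/4) = 1/8
check: Δy/Fy = (33/32) / (33/4) = 1/8 ✓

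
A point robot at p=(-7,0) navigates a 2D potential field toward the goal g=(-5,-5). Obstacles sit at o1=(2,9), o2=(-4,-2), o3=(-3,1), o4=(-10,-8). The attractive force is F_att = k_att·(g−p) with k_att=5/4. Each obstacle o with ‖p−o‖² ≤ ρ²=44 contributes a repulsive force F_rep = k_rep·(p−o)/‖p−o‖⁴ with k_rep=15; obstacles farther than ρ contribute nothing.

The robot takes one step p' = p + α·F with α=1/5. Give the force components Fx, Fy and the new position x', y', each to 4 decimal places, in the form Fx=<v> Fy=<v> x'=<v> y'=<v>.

F_att = 5/4·(g−p) = 5/4·(2,-5) = (2.5000,-6.2500)
o1: d²=162 > ρ²=44 → inactive
o2: d²=13 ≤ ρ²=44; F_rep = 15·(-3,2)/13² = (-0.2663,0.1775)
o3: d²=17 ≤ ρ²=44; F_rep = 15·(-4,-1)/17² = (-0.2076,-0.0519)
o4: d²=73 > ρ²=44 → inactive
F = F_att + ΣF_rep = (2.0261,-6.1244)
p' = p + 1/5·F = (-6.5948,-1.2249)

Fx=2.0261 Fy=-6.1244 x'=-6.5948 y'=-1.2249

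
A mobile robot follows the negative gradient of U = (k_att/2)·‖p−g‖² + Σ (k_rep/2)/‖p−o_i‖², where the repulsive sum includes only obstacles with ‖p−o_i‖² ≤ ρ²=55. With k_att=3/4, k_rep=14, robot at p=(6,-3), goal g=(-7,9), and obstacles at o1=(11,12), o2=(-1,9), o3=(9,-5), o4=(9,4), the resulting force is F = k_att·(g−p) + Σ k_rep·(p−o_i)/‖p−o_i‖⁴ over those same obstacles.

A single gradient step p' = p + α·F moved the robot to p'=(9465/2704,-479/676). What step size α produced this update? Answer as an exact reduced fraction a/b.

F_att = 3/4·(g−p) = 3/4·(-13,12) = (-9.7500,9.0000)
o1: d²=250 > ρ²=55 → inactive
o2: d²=193 > ρ²=55 → inactive
o3: d²=13 ≤ ρ²=55; F_rep = 14·(-3,2)/13² = (-0.2485,0.1657)
o4: d²=58 > ρ²=55 → inactive
F = F_att + ΣF_rep = (-9.9985,9.1657)
Δp = p'−p = (-2.4996,2.2914); α = Δx/Fx = (-6759/2704) / (-6759/676) = 1/4
check: Δy/Fy = (1549/676) / (1549/169) = 1/4 ✓

α = 1/4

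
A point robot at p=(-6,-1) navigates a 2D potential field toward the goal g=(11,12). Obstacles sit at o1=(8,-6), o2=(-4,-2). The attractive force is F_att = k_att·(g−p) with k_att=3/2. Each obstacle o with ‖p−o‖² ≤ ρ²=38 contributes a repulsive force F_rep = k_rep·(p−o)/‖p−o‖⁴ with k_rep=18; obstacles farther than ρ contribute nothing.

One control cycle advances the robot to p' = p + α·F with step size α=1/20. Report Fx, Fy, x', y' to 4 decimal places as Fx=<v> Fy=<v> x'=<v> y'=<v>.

F_att = 3/2·(g−p) = 3/2·(17,13) = (25.5000,19.5000)
o1: d²=221 > ρ²=38 → inactive
o2: d²=5 ≤ ρ²=38; F_rep = 18·(-2,1)/5² = (-1.4400,0.7200)
F = F_att + ΣF_rep = (24.0600,20.2200)
p' = p + 1/20·F = (-4.7970,0.0110)

Fx=24.0600 Fy=20.2200 x'=-4.7970 y'=0.0110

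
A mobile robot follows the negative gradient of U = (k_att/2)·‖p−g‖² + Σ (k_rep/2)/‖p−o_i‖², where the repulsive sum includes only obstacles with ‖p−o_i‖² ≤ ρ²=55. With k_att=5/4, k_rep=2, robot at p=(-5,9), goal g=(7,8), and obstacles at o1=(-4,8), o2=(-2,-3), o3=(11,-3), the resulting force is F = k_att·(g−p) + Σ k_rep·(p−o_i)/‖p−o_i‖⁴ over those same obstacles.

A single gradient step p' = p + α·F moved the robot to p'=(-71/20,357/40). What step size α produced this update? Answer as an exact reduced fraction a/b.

α = 1/10

F_att = 5/4·(g−p) = 5/4·(12,-1) = (15.0000,-1.2500)
o1: d²=2 ≤ ρ²=55; F_rep = 2·(-1,1)/2² = (-0.5000,0.5000)
o2: d²=153 > ρ²=55 → inactive
o3: d²=400 > ρ²=55 → inactive
F = F_att + ΣF_rep = (14.5000,-0.7500)
Δp = p'−p = (1.4500,-0.0750); α = Δx/Fx = (29/20) / (29/2) = 1/10
check: Δy/Fy = (-3/40) / (-3/4) = 1/10 ✓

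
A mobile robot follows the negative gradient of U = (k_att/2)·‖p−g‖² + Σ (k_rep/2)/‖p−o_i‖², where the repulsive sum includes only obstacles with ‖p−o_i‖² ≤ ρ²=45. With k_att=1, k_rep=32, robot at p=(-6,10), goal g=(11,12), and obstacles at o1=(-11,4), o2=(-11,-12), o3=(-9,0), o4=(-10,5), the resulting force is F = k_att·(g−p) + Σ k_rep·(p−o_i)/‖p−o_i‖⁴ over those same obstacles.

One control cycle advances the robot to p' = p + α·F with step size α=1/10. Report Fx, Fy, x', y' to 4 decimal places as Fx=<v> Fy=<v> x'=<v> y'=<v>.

F_att = 1·(g−p) = 1·(17,2) = (17.0000,2.0000)
o1: d²=61 > ρ²=45 → inactive
o2: d²=509 > ρ²=45 → inactive
o3: d²=109 > ρ²=45 → inactive
o4: d²=41 ≤ ρ²=45; F_rep = 32·(4,5)/41² = (0.0761,0.0952)
F = F_att + ΣF_rep = (17.0761,2.0952)
p' = p + 1/10·F = (-4.2924,10.2095)

Fx=17.0761 Fy=2.0952 x'=-4.2924 y'=10.2095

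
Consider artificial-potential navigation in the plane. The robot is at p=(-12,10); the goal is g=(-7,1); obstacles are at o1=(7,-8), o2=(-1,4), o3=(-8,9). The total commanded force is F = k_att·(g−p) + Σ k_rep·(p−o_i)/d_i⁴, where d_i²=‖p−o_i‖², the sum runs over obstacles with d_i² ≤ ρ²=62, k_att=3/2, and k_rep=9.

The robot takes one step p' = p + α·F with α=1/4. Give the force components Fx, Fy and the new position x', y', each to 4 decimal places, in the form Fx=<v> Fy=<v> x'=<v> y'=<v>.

Fx=7.3754 Fy=-13.4689 x'=-10.1561 y'=6.6328

F_att = 3/2·(g−p) = 3/2·(5,-9) = (7.5000,-13.5000)
o1: d²=685 > ρ²=62 → inactive
o2: d²=157 > ρ²=62 → inactive
o3: d²=17 ≤ ρ²=62; F_rep = 9·(-4,1)/17² = (-0.1246,0.0311)
F = F_att + ΣF_rep = (7.3754,-13.4689)
p' = p + 1/4·F = (-10.1561,6.6328)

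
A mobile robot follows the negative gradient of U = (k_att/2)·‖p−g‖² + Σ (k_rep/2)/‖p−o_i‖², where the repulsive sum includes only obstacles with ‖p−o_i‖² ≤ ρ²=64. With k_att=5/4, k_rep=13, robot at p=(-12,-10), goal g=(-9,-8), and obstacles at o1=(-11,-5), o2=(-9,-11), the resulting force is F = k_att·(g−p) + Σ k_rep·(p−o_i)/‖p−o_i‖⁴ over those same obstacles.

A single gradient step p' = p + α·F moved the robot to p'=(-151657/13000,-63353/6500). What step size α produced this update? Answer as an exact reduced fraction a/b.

α = 1/10

F_att = 5/4·(g−p) = 5/4·(3,2) = (3.7500,2.5000)
o1: d²=26 ≤ ρ²=64; F_rep = 13·(-1,-5)/26² = (-0.0192,-0.0962)
o2: d²=10 ≤ ρ²=64; F_rep = 13·(-3,1)/10² = (-0.3900,0.1300)
F = F_att + ΣF_rep = (3.3408,2.5338)
Δp = p'−p = (0.3341,0.2534); α = Δx/Fx = (4343/13000) / (4343/1300) = 1/10
check: Δy/Fy = (1647/6500) / (1647/650) = 1/10 ✓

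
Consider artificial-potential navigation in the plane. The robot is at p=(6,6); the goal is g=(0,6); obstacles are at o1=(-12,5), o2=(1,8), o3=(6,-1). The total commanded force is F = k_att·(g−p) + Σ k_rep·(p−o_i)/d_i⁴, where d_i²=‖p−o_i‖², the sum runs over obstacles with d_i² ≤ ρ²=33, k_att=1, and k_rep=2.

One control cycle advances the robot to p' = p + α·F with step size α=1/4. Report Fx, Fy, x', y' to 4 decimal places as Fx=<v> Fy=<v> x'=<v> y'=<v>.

F_att = 1·(g−p) = 1·(-6,0) = (-6.0000,0.0000)
o1: d²=325 > ρ²=33 → inactive
o2: d²=29 ≤ ρ²=33; F_rep = 2·(5,-2)/29² = (0.0119,-0.0048)
o3: d²=49 > ρ²=33 → inactive
F = F_att + ΣF_rep = (-5.9881,-0.0048)
p' = p + 1/4·F = (4.5030,5.9988)

Fx=-5.9881 Fy=-0.0048 x'=4.5030 y'=5.9988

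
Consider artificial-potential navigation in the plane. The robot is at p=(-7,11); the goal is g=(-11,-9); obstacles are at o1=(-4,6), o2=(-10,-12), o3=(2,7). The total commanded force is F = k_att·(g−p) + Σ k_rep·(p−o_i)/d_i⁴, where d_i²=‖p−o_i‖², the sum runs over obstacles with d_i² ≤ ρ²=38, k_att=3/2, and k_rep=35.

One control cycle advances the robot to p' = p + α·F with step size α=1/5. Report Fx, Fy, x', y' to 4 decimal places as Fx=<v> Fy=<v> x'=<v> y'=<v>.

F_att = 3/2·(g−p) = 3/2·(-4,-20) = (-6.0000,-30.0000)
o1: d²=34 ≤ ρ²=38; F_rep = 35·(-3,5)/34² = (-0.0908,0.1514)
o2: d²=538 > ρ²=38 → inactive
o3: d²=97 > ρ²=38 → inactive
F = F_att + ΣF_rep = (-6.0908,-29.8486)
p' = p + 1/5·F = (-8.2182,5.0303)

Fx=-6.0908 Fy=-29.8486 x'=-8.2182 y'=5.0303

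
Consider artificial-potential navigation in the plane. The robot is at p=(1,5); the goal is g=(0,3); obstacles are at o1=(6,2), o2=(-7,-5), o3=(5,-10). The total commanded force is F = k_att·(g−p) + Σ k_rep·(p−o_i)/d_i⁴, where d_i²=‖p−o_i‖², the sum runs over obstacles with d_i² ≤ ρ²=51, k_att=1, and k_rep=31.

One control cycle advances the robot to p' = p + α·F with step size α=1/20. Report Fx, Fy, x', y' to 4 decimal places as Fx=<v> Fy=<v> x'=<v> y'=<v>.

Fx=-1.1341 Fy=-1.9196 x'=0.9433 y'=4.9040

F_att = 1·(g−p) = 1·(-1,-2) = (-1.0000,-2.0000)
o1: d²=34 ≤ ρ²=51; F_rep = 31·(-5,3)/34² = (-0.1341,0.0804)
o2: d²=164 > ρ²=51 → inactive
o3: d²=241 > ρ²=51 → inactive
F = F_att + ΣF_rep = (-1.1341,-1.9196)
p' = p + 1/20·F = (0.9433,4.9040)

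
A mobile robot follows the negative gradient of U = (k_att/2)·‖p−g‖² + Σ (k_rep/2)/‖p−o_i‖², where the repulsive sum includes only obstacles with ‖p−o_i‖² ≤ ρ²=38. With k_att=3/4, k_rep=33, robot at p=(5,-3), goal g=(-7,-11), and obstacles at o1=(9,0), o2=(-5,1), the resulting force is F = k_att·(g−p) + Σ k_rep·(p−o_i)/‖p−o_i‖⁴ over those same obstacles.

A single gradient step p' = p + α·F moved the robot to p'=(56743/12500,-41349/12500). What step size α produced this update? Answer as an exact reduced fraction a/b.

F_att = 3/4·(g−p) = 3/4·(-12,-8) = (-9.0000,-6.0000)
o1: d²=25 ≤ ρ²=38; F_rep = 33·(-4,-3)/25² = (-0.2112,-0.1584)
o2: d²=116 > ρ²=38 → inactive
F = F_att + ΣF_rep = (-9.2112,-6.1584)
Δp = p'−p = (-0.4606,-0.3079); α = Δx/Fx = (-5757/12500) / (-5757/625) = 1/20
check: Δy/Fy = (-3849/12500) / (-3849/625) = 1/20 ✓

α = 1/20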